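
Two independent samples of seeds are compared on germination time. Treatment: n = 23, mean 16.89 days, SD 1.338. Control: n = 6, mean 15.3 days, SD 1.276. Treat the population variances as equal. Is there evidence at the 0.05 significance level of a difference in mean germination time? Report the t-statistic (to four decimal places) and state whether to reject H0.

Let group 1 = treatment, group 2 = control. H0: μ_1 = μ_2; H1: μ_1 ≠ μ_2 (two-sample pooled-variance t-test, two-sided).
s_p² = [(23−1)·1.338² + (6−1)·1.276²]/(23+6−2) = 1.76023
t = (16.89 − 15.3)/√[1.76023·(1/23 + 1/6)] = 2.6143
df = n₁ + n₂ − 2 = 27
Two-sided p-value ≈ 0.0144
Since p ≈ 0.0144 < α = 0.05, reject H0; the evidence is statistically significant.

t = 2.6143; reject H0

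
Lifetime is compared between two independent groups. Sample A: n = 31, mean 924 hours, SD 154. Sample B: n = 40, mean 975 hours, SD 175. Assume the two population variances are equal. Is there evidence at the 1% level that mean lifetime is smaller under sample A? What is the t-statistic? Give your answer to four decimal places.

-1.2824

Let group 1 = sample A, group 2 = sample B. H0: μ_1 = μ_2; H1: μ_1 < μ_2 (two-sample pooled-variance t-test, left-tailed).
s_p² = [(31−1)·154² + (40−1)·175²]/(31+40−2) = 27621.1
t = (924 − 975)/√[27621.1·(1/31 + 1/40)] = -1.2824
df = n₁ + n₂ − 2 = 69
p-value = P(T ≤ -1.2824) ≈ 0.1020
Since p ≈ 0.1020 > α = 0.01, fail to reject H0; the evidence is not statistically significant.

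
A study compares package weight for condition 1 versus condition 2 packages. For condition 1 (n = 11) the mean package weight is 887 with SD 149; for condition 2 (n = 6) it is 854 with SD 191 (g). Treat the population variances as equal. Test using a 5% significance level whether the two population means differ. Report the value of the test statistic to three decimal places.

0.396

Let group 1 = condition 1, group 2 = condition 2. H0: μ_1 = μ_2; H1: μ_1 ≠ μ_2 (two-sample pooled-variance t-test, two-sided).
s_p² = [(11−1)·149² + (6−1)·191²]/(11+6−2) = 26961
t = (887 − 854)/√[26961·(1/11 + 1/6)] = 0.396
df = n₁ + n₂ − 2 = 15
Two-sided p-value ≈ 0.698
Since p ≈ 0.698 > α = 0.05, fail to reject H0; the evidence is not statistically significant.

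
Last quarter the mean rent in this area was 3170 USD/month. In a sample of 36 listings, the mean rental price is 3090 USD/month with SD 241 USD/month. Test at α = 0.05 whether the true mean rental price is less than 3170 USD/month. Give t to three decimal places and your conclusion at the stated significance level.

H0: μ = 3170; H1: μ < 3170 (one-sample t-test, left-tailed).
t = (x̄ − μ₀)/(s/√n) = (3090 − 3170)/(241/√36) = -1.992
df = n − 1 = 35
p-value = P(T ≤ -1.992) ≈ 0.0271
Since p ≈ 0.0271 < α = 0.05, reject H0; the evidence is statistically significant.

t = -1.992; reject H0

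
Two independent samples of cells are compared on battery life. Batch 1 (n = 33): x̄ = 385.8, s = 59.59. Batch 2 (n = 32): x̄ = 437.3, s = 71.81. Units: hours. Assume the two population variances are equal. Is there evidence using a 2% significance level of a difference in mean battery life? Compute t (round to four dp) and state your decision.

Let group 1 = batch 1, group 2 = batch 2. H0: μ_1 = μ_2; H1: μ_1 ≠ μ_2 (two-sample pooled-variance t-test, two-sided).
s_p² = [(33−1)·59.59² + (32−1)·71.81²]/(33+32−2) = 4341.08
t = (385.8 − 437.3)/√[4341.08·(1/33 + 1/32)] = -3.1505
df = n₁ + n₂ − 2 = 63
Two-sided p-value ≈ 0.0025
Since p ≈ 0.0025 < α = 0.02, reject H0; the evidence is statistically significant.

t = -3.1505; reject H0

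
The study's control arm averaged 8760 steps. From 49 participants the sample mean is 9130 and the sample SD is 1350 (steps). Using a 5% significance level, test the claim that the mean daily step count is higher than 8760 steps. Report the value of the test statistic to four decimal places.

H0: μ = 8760; H1: μ > 8760 (one-sample t-test, right-tailed).
t = (x̄ − μ₀)/(s/√n) = (9130 − 8760)/(1350/√49) = 1.9185
df = n − 1 = 48
p-value = P(T ≥ 1.9185) ≈ 0.0305
Since p ≈ 0.0305 < α = 0.05, reject H0; the evidence is statistically significant.

1.9185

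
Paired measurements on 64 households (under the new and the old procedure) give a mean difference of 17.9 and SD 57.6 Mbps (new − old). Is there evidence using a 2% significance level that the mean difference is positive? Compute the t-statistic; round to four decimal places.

H0: μ_d = 0; H1: μ_d > 0 (paired t-test on the differences, right-tailed).
t = d̄/(s_d/√n) = 17.9/(57.6/√64) = 2.4861
df = n − 1 = 63
p-value = P(T ≥ 2.4861) ≈ 0.0078
Since p ≈ 0.0078 < α = 0.02, reject H0; the evidence is statistically significant.

2.4861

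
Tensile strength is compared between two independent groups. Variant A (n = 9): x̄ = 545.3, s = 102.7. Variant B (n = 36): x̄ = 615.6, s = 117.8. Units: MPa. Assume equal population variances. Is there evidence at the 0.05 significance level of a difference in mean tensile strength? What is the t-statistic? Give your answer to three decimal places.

Let group 1 = variant A, group 2 = variant B. H0: μ_1 = μ_2; H1: μ_1 ≠ μ_2 (two-sample pooled-variance t-test, two-sided).
s_p² = [(9−1)·102.7² + (36−1)·117.8²]/(9+36−2) = 13257.4
t = (545.3 − 615.6)/√[13257.4·(1/9 + 1/36)] = -1.638
df = n₁ + n₂ − 2 = 43
Two-sided p-value ≈ 0.109
Since p ≈ 0.109 > α = 0.05, fail to reject H0; the evidence is not statistically significant.

-1.638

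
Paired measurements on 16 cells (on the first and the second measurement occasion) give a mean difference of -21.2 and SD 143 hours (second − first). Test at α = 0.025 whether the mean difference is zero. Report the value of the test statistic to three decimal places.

-0.593

H0: μ_d = 0; H1: μ_d ≠ 0 (paired t-test on the differences, two-sided).
t = d̄/(s_d/√n) = -21.2/(143/√16) = -0.593
df = n − 1 = 15
Two-sided p-value ≈ 0.562
Since p ≈ 0.562 > α = 0.025, fail to reject H0; the data do not provide sufficient evidence against H0.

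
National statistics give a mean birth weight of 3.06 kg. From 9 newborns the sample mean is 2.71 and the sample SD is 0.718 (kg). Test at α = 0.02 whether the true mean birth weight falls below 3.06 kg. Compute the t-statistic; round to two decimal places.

-1.46

H0: μ = 3.06; H1: μ < 3.06 (one-sample t-test, left-tailed).
t = (x̄ − μ₀)/(s/√n) = (2.71 − 3.06)/(0.718/√9) = -1.46
df = n − 1 = 8
p-value = P(T ≤ -1.46) ≈ 0.0909
Since p ≈ 0.0909 > α = 0.02, fail to reject H0; the evidence is not statistically significant.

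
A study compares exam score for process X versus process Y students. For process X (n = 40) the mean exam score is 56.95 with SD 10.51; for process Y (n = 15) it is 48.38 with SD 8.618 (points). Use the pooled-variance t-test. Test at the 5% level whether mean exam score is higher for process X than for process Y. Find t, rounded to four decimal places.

Let group 1 = process X, group 2 = process Y. H0: μ_1 = μ_2; H1: μ_1 > μ_2 (two-sample pooled-variance t-test, right-tailed).
s_p² = [(40−1)·10.51² + (15−1)·8.618²]/(40+15−2) = 100.9
t = (56.95 − 48.38)/√[100.9·(1/40 + 1/15)] = 2.8179
df = n₁ + n₂ − 2 = 53
p-value = P(T ≥ 2.8179) ≈ 0.003
Since p ≈ 0.003 < α = 0.05, reject H0; the evidence is statistically significant.

2.8179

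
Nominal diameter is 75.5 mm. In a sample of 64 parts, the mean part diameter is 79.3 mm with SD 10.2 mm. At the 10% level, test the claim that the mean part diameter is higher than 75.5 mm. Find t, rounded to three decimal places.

2.980

H0: μ = 75.5; H1: μ > 75.5 (one-sample t-test, right-tailed).
t = (x̄ − μ₀)/(s/√n) = (79.3 − 75.5)/(10.2/√64) = 2.980
df = n − 1 = 63
p-value = P(T ≥ 2.980) ≈ 0.002
Since p ≈ 0.002 < α = 0.1, reject H0; the evidence is statistically significant.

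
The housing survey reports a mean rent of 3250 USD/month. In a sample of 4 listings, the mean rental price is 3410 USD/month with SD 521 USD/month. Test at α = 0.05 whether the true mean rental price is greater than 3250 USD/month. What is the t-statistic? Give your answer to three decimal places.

H0: μ = 3250; H1: μ > 3250 (one-sample t-test, right-tailed).
t = (x̄ − μ₀)/(s/√n) = (3410 − 3250)/(521/√4) = 0.614
df = n − 1 = 3
p-value = P(T ≥ 0.614) ≈ 0.2913
Since p ≈ 0.2913 > α = 0.05, fail to reject H0; the data do not provide sufficient evidence against H0.

0.614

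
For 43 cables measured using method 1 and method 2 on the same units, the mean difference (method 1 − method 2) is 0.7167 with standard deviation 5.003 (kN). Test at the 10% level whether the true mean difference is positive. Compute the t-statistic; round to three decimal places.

H0: μ_d = 0; H1: μ_d > 0 (paired t-test on the differences, right-tailed).
t = d̄/(s_d/√n) = 0.7167/(5.003/√43) = 0.939
df = n − 1 = 42
p-value = P(T ≥ 0.939) ≈ 0.176
Since p ≈ 0.176 > α = 0.1, fail to reject H0; the evidence is not statistically significant.

0.939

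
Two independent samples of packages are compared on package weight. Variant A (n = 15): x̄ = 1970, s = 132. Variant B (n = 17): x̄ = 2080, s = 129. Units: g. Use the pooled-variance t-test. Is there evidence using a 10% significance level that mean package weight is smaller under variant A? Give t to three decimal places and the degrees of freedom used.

t = -2.381, df = 30

Let group 1 = variant A, group 2 = variant B. H0: μ_1 = μ_2; H1: μ_1 < μ_2 (two-sample pooled-variance t-test, left-tailed).
s_p² = [(15−1)·132² + (17−1)·129²]/(15+17−2) = 17006.4
t = (1970 − 2080)/√[17006.4·(1/15 + 1/17)] = -2.381
df = n₁ + n₂ − 2 = 30
p-value = P(T ≤ -2.381) ≈ 0.0119
Since p ≈ 0.0119 < α = 0.1, reject H0; the data support H1.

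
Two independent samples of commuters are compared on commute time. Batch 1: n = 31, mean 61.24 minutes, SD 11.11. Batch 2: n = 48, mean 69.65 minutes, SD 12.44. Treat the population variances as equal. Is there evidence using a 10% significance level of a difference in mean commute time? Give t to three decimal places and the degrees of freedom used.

t = -3.057, df = 77

Let group 1 = batch 1, group 2 = batch 2. H0: μ_1 = μ_2; H1: μ_1 ≠ μ_2 (two-sample pooled-variance t-test, two-sided).
s_p² = [(31−1)·11.11² + (48−1)·12.44²]/(31+48−2) = 142.55
t = (61.24 − 69.65)/√[142.55·(1/31 + 1/48)] = -3.057
df = n₁ + n₂ − 2 = 77
Two-sided p-value ≈ 0.0031
Since p ≈ 0.0031 < α = 0.1, reject H0; the evidence is statistically significant.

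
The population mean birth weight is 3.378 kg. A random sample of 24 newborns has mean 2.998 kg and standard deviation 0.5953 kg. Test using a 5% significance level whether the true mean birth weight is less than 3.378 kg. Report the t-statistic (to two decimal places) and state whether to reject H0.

H0: μ = 3.378; H1: μ < 3.378 (one-sample t-test, left-tailed).
t = (x̄ − μ₀)/(s/√n) = (2.998 − 3.378)/(0.5953/√24) = -3.13
df = n − 1 = 23
p-value = P(T ≤ -3.13) ≈ 0.0024
Since p ≈ 0.0024 < α = 0.05, reject H0; the data support H1.

t = -3.13; reject H0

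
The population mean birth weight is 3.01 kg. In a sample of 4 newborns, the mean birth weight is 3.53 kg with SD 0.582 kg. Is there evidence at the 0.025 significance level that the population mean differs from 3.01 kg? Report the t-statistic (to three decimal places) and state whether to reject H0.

H0: μ = 3.01; H1: μ ≠ 3.01 (one-sample t-test, two-sided).
t = (x̄ − μ₀)/(s/√n) = (3.53 − 3.01)/(0.582/√4) = 1.787
df = n − 1 = 3
Two-sided p-value ≈ 0.1719
Since p ≈ 0.1719 > α = 0.025, fail to reject H0; the data do not provide sufficient evidence against H0.

t = 1.787; fail to reject H0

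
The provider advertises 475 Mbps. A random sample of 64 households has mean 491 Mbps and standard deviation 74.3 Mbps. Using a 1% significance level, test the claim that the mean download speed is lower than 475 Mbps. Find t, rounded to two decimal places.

H0: μ = 475; H1: μ < 475 (one-sample t-test, left-tailed).
t = (x̄ − μ₀)/(s/√n) = (491 − 475)/(74.3/√64) = 1.72
df = n − 1 = 63
p-value = P(T ≤ 1.72) ≈ 0.9551
Since p ≈ 0.9551 > α = 0.01, fail to reject H0; the evidence is not statistically significant.

1.72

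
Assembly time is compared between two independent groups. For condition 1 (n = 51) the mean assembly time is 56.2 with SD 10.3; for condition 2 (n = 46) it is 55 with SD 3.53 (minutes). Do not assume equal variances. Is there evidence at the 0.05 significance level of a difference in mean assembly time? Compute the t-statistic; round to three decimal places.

0.783

Let group 1 = condition 1, group 2 = condition 2. H0: μ_1 = μ_2; H1: μ_1 ≠ μ_2 (Welch's two-sample t-test, two-sided).
t = (x̄_1 − x̄_2)/√(s_1²/n_1 + s_2²/n_2) = (56.2 − 55)/√(10.3²/51 + 3.53²/46) = 0.783
Welch–Satterthwaite df ≈ 62.69
Two-sided p-value ≈ 0.437
Since p ≈ 0.437 > α = 0.05, fail to reject H0; the data do not provide sufficient evidence against H0.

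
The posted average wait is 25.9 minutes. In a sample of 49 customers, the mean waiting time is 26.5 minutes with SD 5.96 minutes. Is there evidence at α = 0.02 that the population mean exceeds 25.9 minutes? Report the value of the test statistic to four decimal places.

0.7047

H0: μ = 25.9; H1: μ > 25.9 (one-sample t-test, right-tailed).
t = (x̄ − μ₀)/(s/√n) = (26.5 − 25.9)/(5.96/√49) = 0.7047
df = n − 1 = 48
p-value = P(T ≥ 0.7047) ≈ 0.2422
Since p ≈ 0.2422 > α = 0.02, fail to reject H0; the data do not provide sufficient evidence against H0.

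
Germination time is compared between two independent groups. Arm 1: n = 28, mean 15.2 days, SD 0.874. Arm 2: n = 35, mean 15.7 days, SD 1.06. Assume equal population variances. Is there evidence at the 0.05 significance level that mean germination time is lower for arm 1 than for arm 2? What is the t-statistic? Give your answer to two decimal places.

-2.01

Let group 1 = arm 1, group 2 = arm 2. H0: μ_1 = μ_2; H1: μ_1 < μ_2 (two-sample pooled-variance t-test, left-tailed).
s_p² = [(28−1)·0.874² + (35−1)·1.06²]/(28+35−2) = 0.964378
t = (15.2 − 15.7)/√[0.964378·(1/28 + 1/35)] = -2.01
df = n₁ + n₂ − 2 = 61
p-value = P(T ≤ -2.01) ≈ 0.025
Since p ≈ 0.025 < α = 0.05, reject H0; the data support H1.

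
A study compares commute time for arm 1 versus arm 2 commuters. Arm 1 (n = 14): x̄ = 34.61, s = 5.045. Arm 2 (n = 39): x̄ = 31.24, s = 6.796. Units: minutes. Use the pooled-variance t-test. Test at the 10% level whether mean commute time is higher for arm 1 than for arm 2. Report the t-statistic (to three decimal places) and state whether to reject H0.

Let group 1 = arm 1, group 2 = arm 2. H0: μ_1 = μ_2; H1: μ_1 > μ_2 (two-sample pooled-variance t-test, right-tailed).
s_p² = [(14−1)·5.045² + (39−1)·6.796²]/(14+39−2) = 40.9006
t = (34.61 − 31.24)/√[40.9006·(1/14 + 1/39)] = 1.691
df = n₁ + n₂ − 2 = 51
p-value = P(T ≥ 1.691) ≈ 0.048
Since p ≈ 0.048 < α = 0.1, reject H0; the data support H1.

t = 1.691; reject H0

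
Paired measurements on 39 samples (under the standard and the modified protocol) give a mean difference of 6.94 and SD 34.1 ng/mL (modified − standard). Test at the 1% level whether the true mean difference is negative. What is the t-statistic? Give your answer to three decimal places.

1.271

H0: μ_d = 0; H1: μ_d < 0 (paired t-test on the differences, left-tailed).
t = d̄/(s_d/√n) = 6.94/(34.1/√39) = 1.271
df = n − 1 = 38
p-value = P(T ≤ 1.271) ≈ 0.8943
Since p ≈ 0.8943 > α = 0.01, fail to reject H0; the evidence is not statistically significant.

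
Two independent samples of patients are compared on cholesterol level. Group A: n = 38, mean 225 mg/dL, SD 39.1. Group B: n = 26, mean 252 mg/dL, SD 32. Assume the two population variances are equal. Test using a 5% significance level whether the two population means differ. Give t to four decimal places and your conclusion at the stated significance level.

t = -2.9141; reject H0

Let group 1 = group A, group 2 = group B. H0: μ_1 = μ_2; H1: μ_1 ≠ μ_2 (two-sample pooled-variance t-test, two-sided).
s_p² = [(38−1)·39.1² + (26−1)·32²]/(38+26−2) = 1325.26
t = (225 − 252)/√[1325.26·(1/38 + 1/26)] = -2.9141
df = n₁ + n₂ − 2 = 62
Two-sided p-value ≈ 0.0050
Since p ≈ 0.0050 < α = 0.05, reject H0; the evidence is statistically significant.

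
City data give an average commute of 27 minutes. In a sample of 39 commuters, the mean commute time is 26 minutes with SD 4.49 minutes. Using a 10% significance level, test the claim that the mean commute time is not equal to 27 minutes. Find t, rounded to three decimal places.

-1.391

H0: μ = 27; H1: μ ≠ 27 (one-sample t-test, two-sided).
t = (x̄ − μ₀)/(s/√n) = (26 − 27)/(4.49/√39) = -1.391
df = n − 1 = 38
Two-sided p-value ≈ 0.1724
Since p ≈ 0.1724 > α = 0.1, fail to reject H0; the data do not provide sufficient evidence against H0.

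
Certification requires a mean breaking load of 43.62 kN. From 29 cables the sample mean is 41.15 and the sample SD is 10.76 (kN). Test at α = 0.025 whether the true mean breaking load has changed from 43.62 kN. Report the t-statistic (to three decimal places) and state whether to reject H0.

t = -1.236; fail to reject H0

H0: μ = 43.62; H1: μ ≠ 43.62 (one-sample t-test, two-sided).
t = (x̄ − μ₀)/(s/√n) = (41.15 − 43.62)/(10.76/√29) = -1.236
df = n − 1 = 28
Two-sided p-value ≈ 0.2267
Since p ≈ 0.2267 > α = 0.025, fail to reject H0; the evidence is not statistically significant.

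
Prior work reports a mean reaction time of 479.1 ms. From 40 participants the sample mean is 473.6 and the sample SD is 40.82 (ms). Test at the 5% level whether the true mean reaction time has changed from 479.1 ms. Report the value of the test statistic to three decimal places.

-0.852

H0: μ = 479.1; H1: μ ≠ 479.1 (one-sample t-test, two-sided).
t = (x̄ − μ₀)/(s/√n) = (473.6 − 479.1)/(40.82/√40) = -0.852
df = n − 1 = 39
Two-sided p-value ≈ 0.399
Since p ≈ 0.399 > α = 0.05, fail to reject H0; the evidence is not statistically significant.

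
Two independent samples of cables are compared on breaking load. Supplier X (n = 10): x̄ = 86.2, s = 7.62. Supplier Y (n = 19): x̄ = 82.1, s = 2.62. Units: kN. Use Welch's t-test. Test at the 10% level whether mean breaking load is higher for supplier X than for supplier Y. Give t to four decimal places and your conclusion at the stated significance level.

Let group 1 = supplier X, group 2 = supplier Y. H0: μ_1 = μ_2; H1: μ_1 > μ_2 (Welch's two-sample t-test, right-tailed).
t = (x̄_1 − x̄_2)/√(s_1²/n_1 + s_2²/n_2) = (86.2 − 82.1)/√(7.62²/10 + 2.62²/19) = 1.6509
Welch–Satterthwaite df ≈ 10.14
p-value = P(T ≥ 1.6509) ≈ 0.0647
Since p ≈ 0.0647 < α = 0.1, reject H0; the data support H1.

t = 1.6509; reject H0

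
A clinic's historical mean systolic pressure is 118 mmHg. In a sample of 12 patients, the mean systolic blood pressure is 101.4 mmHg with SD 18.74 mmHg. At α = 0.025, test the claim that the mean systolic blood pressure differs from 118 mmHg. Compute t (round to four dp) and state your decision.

t = -3.0685; reject H0

H0: μ = 118; H1: μ ≠ 118 (one-sample t-test, two-sided).
t = (x̄ − μ₀)/(s/√n) = (101.4 − 118)/(18.74/√12) = -3.0685
df = n − 1 = 11
Two-sided p-value ≈ 0.011
Since p ≈ 0.011 < α = 0.025, reject H0; the data support H1.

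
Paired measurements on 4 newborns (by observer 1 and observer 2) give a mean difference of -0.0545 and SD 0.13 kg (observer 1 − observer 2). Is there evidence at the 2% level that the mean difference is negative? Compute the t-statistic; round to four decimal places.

-0.8385

H0: μ_d = 0; H1: μ_d < 0 (paired t-test on the differences, left-tailed).
t = d̄/(s_d/√n) = -0.0545/(0.13/√4) = -0.8385
df = n − 1 = 3
p-value = P(T ≤ -0.8385) ≈ 0.232
Since p ≈ 0.232 > α = 0.02, fail to reject H0; the data do not provide sufficient evidence against H0.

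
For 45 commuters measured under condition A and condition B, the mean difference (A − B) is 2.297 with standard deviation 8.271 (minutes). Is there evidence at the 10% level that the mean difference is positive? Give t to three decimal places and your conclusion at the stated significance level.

H0: μ_d = 0; H1: μ_d > 0 (paired t-test on the differences, right-tailed).
t = d̄/(s_d/√n) = 2.297/(8.271/√45) = 1.863
df = n − 1 = 44
p-value = P(T ≥ 1.863) ≈ 0.0346
Since p ≈ 0.0346 < α = 0.1, reject H0; the data support H1.

t = 1.863; reject H0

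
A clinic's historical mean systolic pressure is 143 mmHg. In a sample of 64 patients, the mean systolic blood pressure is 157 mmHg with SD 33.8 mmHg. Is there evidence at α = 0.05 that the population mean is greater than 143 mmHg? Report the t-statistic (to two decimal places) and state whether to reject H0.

H0: μ = 143; H1: μ > 143 (one-sample t-test, right-tailed).
t = (x̄ − μ₀)/(s/√n) = (157 − 143)/(33.8/√64) = 3.31
df = n − 1 = 63
p-value = P(T ≥ 3.31) ≈ 0.001
Since p ≈ 0.001 < α = 0.05, reject H0; the evidence is statistically significant.

t = 3.31; reject H0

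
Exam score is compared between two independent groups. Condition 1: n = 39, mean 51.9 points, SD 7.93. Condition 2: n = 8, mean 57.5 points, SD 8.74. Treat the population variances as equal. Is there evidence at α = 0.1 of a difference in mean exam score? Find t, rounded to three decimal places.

Let group 1 = condition 1, group 2 = condition 2. H0: μ_1 = μ_2; H1: μ_1 ≠ μ_2 (two-sample pooled-variance t-test, two-sided).
s_p² = [(39−1)·7.93² + (8−1)·8.74²]/(39+8−2) = 64.9853
t = (51.9 − 57.5)/√[64.9853·(1/39 + 1/8)] = -1.790
df = n₁ + n₂ − 2 = 45
Two-sided p-value ≈ 0.0802
Since p ≈ 0.0802 < α = 0.1, reject H0; the data support H1.

-1.790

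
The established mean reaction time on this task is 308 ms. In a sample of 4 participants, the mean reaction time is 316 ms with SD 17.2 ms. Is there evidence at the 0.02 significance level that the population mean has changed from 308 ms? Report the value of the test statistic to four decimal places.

H0: μ = 308; H1: μ ≠ 308 (one-sample t-test, two-sided).
t = (x̄ − μ₀)/(s/√n) = (316 − 308)/(17.2/√4) = 0.9302
df = n − 1 = 3
Two-sided p-value ≈ 0.4209
Since p ≈ 0.4209 > α = 0.02, fail to reject H0; the evidence is not statistically significant.

0.9302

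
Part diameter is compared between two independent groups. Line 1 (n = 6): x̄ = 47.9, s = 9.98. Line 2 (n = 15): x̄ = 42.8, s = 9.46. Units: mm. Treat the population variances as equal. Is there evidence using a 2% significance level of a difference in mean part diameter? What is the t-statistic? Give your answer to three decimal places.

Let group 1 = line 1, group 2 = line 2. H0: μ_1 = μ_2; H1: μ_1 ≠ μ_2 (two-sample pooled-variance t-test, two-sided).
s_p² = [(6−1)·9.98² + (15−1)·9.46²]/(6+15−2) = 92.1518
t = (47.9 − 42.8)/√[92.1518·(1/6 + 1/15)] = 1.100
df = n₁ + n₂ − 2 = 19
Two-sided p-value ≈ 0.285
Since p ≈ 0.285 > α = 0.02, fail to reject H0; the data do not provide sufficient evidence against H0.

1.100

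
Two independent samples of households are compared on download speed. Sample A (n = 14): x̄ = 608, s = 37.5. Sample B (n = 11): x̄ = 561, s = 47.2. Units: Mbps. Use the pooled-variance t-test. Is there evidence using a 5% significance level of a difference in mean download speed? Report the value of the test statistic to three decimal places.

Let group 1 = sample A, group 2 = sample B. H0: μ_1 = μ_2; H1: μ_1 ≠ μ_2 (two-sample pooled-variance t-test, two-sided).
s_p² = [(14−1)·37.5² + (11−1)·47.2²]/(14+11−2) = 1763.46
t = (608 − 561)/√[1763.46·(1/14 + 1/11)] = 2.778
df = n₁ + n₂ − 2 = 23
Two-sided p-value ≈ 0.0107
Since p ≈ 0.0107 < α = 0.05, reject H0; the evidence is statistically significant.

2.778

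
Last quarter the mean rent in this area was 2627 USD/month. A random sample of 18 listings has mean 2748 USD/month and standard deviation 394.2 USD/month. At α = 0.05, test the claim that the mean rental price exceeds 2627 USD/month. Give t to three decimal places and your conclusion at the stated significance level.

H0: μ = 2627; H1: μ > 2627 (one-sample t-test, right-tailed).
t = (x̄ − μ₀)/(s/√n) = (2748 − 2627)/(394.2/√18) = 1.302
df = n − 1 = 17
p-value = P(T ≥ 1.302) ≈ 0.1051
Since p ≈ 0.1051 > α = 0.05, fail to reject H0; the evidence is not statistically significant.

t = 1.302; fail to reject H0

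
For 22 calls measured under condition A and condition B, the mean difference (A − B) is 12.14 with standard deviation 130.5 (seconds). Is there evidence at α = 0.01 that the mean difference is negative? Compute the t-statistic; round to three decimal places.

0.436

H0: μ_d = 0; H1: μ_d < 0 (paired t-test on the differences, left-tailed).
t = d̄/(s_d/√n) = 12.14/(130.5/√22) = 0.436
df = n − 1 = 21
p-value = P(T ≤ 0.436) ≈ 0.6665
Since p ≈ 0.6665 > α = 0.01, fail to reject H0; the data do not provide sufficient evidence against H0.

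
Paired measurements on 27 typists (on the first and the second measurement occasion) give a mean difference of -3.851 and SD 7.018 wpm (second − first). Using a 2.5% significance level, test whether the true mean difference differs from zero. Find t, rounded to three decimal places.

H0: μ_d = 0; H1: μ_d ≠ 0 (paired t-test on the differences, two-sided).
t = d̄/(s_d/√n) = -3.851/(7.018/√27) = -2.851
df = n − 1 = 26
Two-sided p-value ≈ 0.0084
Since p ≈ 0.0084 < α = 0.025, reject H0; the data support H1.

-2.851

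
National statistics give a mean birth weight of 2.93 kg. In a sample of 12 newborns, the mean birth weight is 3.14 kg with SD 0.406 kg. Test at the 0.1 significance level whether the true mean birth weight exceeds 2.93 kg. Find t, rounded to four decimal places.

1.7918

H0: μ = 2.93; H1: μ > 2.93 (one-sample t-test, right-tailed).
t = (x̄ − μ₀)/(s/√n) = (3.14 − 2.93)/(0.406/√12) = 1.7918
df = n − 1 = 11
p-value = P(T ≥ 1.7918) ≈ 0.0503
Since p ≈ 0.0503 < α = 0.1, reject H0; the data support H1.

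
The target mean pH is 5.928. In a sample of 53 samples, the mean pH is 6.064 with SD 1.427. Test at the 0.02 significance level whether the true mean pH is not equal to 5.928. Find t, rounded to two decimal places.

H0: μ = 5.928; H1: μ ≠ 5.928 (one-sample t-test, two-sided).
t = (x̄ − μ₀)/(s/√n) = (6.064 − 5.928)/(1.427/√53) = 0.69
df = n − 1 = 52
Two-sided p-value ≈ 0.491
Since p ≈ 0.491 > α = 0.02, fail to reject H0; the data do not provide sufficient evidence against H0.

0.69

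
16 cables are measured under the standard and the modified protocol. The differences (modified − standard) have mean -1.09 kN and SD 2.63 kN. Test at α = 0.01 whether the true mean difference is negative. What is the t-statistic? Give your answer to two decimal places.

H0: μ_d = 0; H1: μ_d < 0 (paired t-test on the differences, left-tailed).
t = d̄/(s_d/√n) = -1.09/(2.63/√16) = -1.66
df = n − 1 = 15
p-value = P(T ≤ -1.66) ≈ 0.059
Since p ≈ 0.059 > α = 0.01, fail to reject H0; the evidence is not statistically significant.

-1.66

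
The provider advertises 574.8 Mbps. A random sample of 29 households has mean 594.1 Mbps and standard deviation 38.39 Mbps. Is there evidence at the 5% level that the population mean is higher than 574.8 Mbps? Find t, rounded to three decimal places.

H0: μ = 574.8; H1: μ > 574.8 (one-sample t-test, right-tailed).
t = (x̄ − μ₀)/(s/√n) = (594.1 − 574.8)/(38.39/√29) = 2.707
df = n − 1 = 28
p-value = P(T ≥ 2.707) ≈ 0.0057
Since p ≈ 0.0057 < α = 0.05, reject H0; the data support H1.

2.707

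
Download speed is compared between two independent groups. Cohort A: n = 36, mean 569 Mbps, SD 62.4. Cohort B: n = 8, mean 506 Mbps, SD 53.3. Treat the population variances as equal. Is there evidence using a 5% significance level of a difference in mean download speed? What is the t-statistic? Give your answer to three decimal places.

Let group 1 = cohort A, group 2 = cohort B. H0: μ_1 = μ_2; H1: μ_1 ≠ μ_2 (two-sample pooled-variance t-test, two-sided).
s_p² = [(36−1)·62.4² + (8−1)·53.3²]/(36+8−2) = 3718.28
t = (569 − 506)/√[3718.28·(1/36 + 1/8)] = 2.643
df = n₁ + n₂ − 2 = 42
Two-sided p-value ≈ 0.011
Since p ≈ 0.011 < α = 0.05, reject H0; the data support H1.

2.643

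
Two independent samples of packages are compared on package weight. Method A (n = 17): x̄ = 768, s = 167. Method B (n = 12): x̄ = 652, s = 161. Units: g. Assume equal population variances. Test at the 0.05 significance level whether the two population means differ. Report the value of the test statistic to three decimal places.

Let group 1 = method A, group 2 = method B. H0: μ_1 = μ_2; H1: μ_1 ≠ μ_2 (two-sample pooled-variance t-test, two-sided).
s_p² = [(17−1)·167² + (12−1)·161²]/(17+12−2) = 27087.2
t = (768 − 652)/√[27087.2·(1/17 + 1/12)] = 1.869
df = n₁ + n₂ − 2 = 27
Two-sided p-value ≈ 0.0725
Since p ≈ 0.0725 > α = 0.05, fail to reject H0; the data do not provide sufficient evidence against H0.

1.869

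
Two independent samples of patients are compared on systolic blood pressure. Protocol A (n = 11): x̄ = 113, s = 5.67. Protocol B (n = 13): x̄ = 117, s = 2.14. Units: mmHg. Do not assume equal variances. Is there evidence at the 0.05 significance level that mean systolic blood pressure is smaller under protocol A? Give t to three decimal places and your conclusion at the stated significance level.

Let group 1 = protocol A, group 2 = protocol B. H0: μ_1 = μ_2; H1: μ_1 < μ_2 (Welch's two-sample t-test, left-tailed).
t = (x̄_1 − x̄_2)/√(s_1²/n_1 + s_2²/n_2) = (113 − 117)/√(5.67²/11 + 2.14²/13) = -2.210
Welch–Satterthwaite df ≈ 12.41
p-value = P(T ≤ -2.210) ≈ 0.023
Since p ≈ 0.023 < α = 0.05, reject H0; the data support H1.

t = -2.210; reject H0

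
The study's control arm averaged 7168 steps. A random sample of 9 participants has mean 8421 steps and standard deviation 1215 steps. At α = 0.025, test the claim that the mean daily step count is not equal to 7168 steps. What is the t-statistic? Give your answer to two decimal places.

3.09

H0: μ = 7168; H1: μ ≠ 7168 (one-sample t-test, two-sided).
t = (x̄ − μ₀)/(s/√n) = (8421 − 7168)/(1215/√9) = 3.09
df = n − 1 = 8
Two-sided p-value ≈ 0.015
Since p ≈ 0.015 < α = 0.025, reject H0; the evidence is statistically significant.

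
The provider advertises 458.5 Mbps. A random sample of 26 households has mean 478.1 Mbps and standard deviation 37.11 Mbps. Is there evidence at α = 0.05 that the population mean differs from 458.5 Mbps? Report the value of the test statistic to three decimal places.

H0: μ = 458.5; H1: μ ≠ 458.5 (one-sample t-test, two-sided).
t = (x̄ − μ₀)/(s/√n) = (478.1 − 458.5)/(37.11/√26) = 2.693
df = n − 1 = 25
Two-sided p-value ≈ 0.0125
Since p ≈ 0.0125 < α = 0.05, reject H0; the data support H1.

2.693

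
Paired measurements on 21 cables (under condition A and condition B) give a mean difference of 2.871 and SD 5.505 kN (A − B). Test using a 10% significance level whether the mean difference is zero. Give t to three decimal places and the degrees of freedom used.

t = 2.390, df = 20

H0: μ_d = 0; H1: μ_d ≠ 0 (paired t-test on the differences, two-sided).
t = d̄/(s_d/√n) = 2.871/(5.505/√21) = 2.390
df = n − 1 = 20
Two-sided p-value ≈ 0.027
Since p ≈ 0.027 < α = 0.1, reject H0; the data support H1.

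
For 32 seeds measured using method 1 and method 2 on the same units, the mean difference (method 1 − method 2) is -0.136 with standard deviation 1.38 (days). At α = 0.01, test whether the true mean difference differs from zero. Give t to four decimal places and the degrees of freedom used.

t = -0.5575, df = 31

H0: μ_d = 0; H1: μ_d ≠ 0 (paired t-test on the differences, two-sided).
t = d̄/(s_d/√n) = -0.136/(1.38/√32) = -0.5575
df = n − 1 = 31
Two-sided p-value ≈ 0.581
Since p ≈ 0.581 > α = 0.01, fail to reject H0; the data do not provide sufficient evidence against H0.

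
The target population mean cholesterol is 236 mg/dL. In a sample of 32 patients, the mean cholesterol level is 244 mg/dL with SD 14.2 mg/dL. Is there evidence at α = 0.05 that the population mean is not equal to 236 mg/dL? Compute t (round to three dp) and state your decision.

t = 3.187; reject H0

H0: μ = 236; H1: μ ≠ 236 (one-sample t-test, two-sided).
t = (x̄ − μ₀)/(s/√n) = (244 − 236)/(14.2/√32) = 3.187
df = n − 1 = 31
Two-sided p-value ≈ 0.003
Since p ≈ 0.003 < α = 0.05, reject H0; the data support H1.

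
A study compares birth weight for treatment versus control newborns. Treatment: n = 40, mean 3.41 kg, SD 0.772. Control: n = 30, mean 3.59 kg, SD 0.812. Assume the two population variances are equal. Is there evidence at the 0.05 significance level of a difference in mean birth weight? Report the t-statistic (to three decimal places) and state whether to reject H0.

t = -0.944; fail to reject H0

Let group 1 = treatment, group 2 = control. H0: μ_1 = μ_2; H1: μ_1 ≠ μ_2 (two-sample pooled-variance t-test, two-sided).
s_p² = [(40−1)·0.772² + (30−1)·0.812²]/(40+30−2) = 0.623005
t = (3.41 − 3.59)/√[0.623005·(1/40 + 1/30)] = -0.944
df = n₁ + n₂ − 2 = 68
Two-sided p-value ≈ 0.3484
Since p ≈ 0.3484 > α = 0.05, fail to reject H0; the evidence is not statistically significant.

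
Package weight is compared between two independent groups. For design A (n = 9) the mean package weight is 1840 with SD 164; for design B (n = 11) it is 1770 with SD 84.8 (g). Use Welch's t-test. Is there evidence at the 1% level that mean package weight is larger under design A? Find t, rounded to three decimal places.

1.160

Let group 1 = design A, group 2 = design B. H0: μ_1 = μ_2; H1: μ_1 > μ_2 (Welch's two-sample t-test, right-tailed).
t = (x̄_1 − x̄_2)/√(s_1²/n_1 + s_2²/n_2) = (1840 − 1770)/√(164²/9 + 84.8²/11) = 1.160
Welch–Satterthwaite df ≈ 11.44
p-value = P(T ≥ 1.160) ≈ 0.135
Since p ≈ 0.135 > α = 0.01, fail to reject H0; the evidence is not statistically significant.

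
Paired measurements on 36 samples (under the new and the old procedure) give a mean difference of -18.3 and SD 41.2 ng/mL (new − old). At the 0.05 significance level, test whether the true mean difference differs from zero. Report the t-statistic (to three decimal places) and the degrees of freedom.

t = -2.665, df = 35

H0: μ_d = 0; H1: μ_d ≠ 0 (paired t-test on the differences, two-sided).
t = d̄/(s_d/√n) = -18.3/(41.2/√36) = -2.665
df = n − 1 = 35
Two-sided p-value ≈ 0.0116
Since p ≈ 0.0116 < α = 0.05, reject H0; the data support H1.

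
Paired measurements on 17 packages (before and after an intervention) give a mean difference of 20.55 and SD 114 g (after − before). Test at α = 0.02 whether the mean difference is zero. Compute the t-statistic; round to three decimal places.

0.743

H0: μ_d = 0; H1: μ_d ≠ 0 (paired t-test on the differences, two-sided).
t = d̄/(s_d/√n) = 20.55/(114/√17) = 0.743
df = n − 1 = 16
Two-sided p-value ≈ 0.4681
Since p ≈ 0.4681 > α = 0.02, fail to reject H0; the data do not provide sufficient evidence against H0.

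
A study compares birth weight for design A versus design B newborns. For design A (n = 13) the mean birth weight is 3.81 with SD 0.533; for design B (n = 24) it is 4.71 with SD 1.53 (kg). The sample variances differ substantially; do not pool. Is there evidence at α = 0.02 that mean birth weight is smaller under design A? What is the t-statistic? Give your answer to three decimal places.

-2.605

Let group 1 = design A, group 2 = design B. H0: μ_1 = μ_2; H1: μ_1 < μ_2 (Welch's two-sample t-test, left-tailed).
t = (x̄_1 − x̄_2)/√(s_1²/n_1 + s_2²/n_2) = (3.81 − 4.71)/√(0.533²/13 + 1.53²/24) = -2.605
Welch–Satterthwaite df ≈ 31.44
p-value = P(T ≤ -2.605) ≈ 0.007
Since p ≈ 0.007 < α = 0.02, reject H0; the evidence is statistically significant.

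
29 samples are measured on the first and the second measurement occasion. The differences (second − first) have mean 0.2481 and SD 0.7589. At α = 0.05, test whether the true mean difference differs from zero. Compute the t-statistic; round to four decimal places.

1.7605

H0: μ_d = 0; H1: μ_d ≠ 0 (paired t-test on the differences, two-sided).
t = d̄/(s_d/√n) = 0.2481/(0.7589/√29) = 1.7605
df = n − 1 = 28
Two-sided p-value ≈ 0.0892
Since p ≈ 0.0892 > α = 0.05, fail to reject H0; the evidence is not statistically significant.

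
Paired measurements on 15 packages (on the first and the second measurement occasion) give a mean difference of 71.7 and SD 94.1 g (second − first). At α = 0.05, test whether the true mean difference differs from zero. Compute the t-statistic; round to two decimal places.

2.95

H0: μ_d = 0; H1: μ_d ≠ 0 (paired t-test on the differences, two-sided).
t = d̄/(s_d/√n) = 71.7/(94.1/√15) = 2.95
df = n − 1 = 14
Two-sided p-value ≈ 0.011
Since p ≈ 0.011 < α = 0.05, reject H0; the evidence is statistically significant.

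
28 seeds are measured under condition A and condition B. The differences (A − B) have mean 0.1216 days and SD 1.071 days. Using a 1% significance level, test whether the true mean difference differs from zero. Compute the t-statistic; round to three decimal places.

0.601

H0: μ_d = 0; H1: μ_d ≠ 0 (paired t-test on the differences, two-sided).
t = d̄/(s_d/√n) = 0.1216/(1.071/√28) = 0.601
df = n − 1 = 27
Two-sided p-value ≈ 0.5530
Since p ≈ 0.5530 > α = 0.01, fail to reject H0; the evidence is not statistically significant.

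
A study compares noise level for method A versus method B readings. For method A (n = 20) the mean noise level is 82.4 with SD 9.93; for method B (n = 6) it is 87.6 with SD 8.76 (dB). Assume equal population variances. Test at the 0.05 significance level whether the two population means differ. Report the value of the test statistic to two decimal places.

Let group 1 = method A, group 2 = method B. H0: μ_1 = μ_2; H1: μ_1 ≠ μ_2 (two-sample pooled-variance t-test, two-sided).
s_p² = [(20−1)·9.93² + (6−1)·8.76²]/(20+6−2) = 94.0492
t = (82.4 − 87.6)/√[94.0492·(1/20 + 1/6)] = -1.15
df = n₁ + n₂ − 2 = 24
Two-sided p-value ≈ 0.261
Since p ≈ 0.261 > α = 0.05, fail to reject H0; the data do not provide sufficient evidence against H0.

-1.15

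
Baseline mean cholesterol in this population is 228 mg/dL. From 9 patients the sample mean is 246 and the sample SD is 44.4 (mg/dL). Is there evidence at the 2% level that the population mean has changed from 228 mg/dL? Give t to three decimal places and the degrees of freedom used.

t = 1.216, df = 8

H0: μ = 228; H1: μ ≠ 228 (one-sample t-test, two-sided).
t = (x̄ − μ₀)/(s/√n) = (246 − 228)/(44.4/√9) = 1.216
df = n − 1 = 8
Two-sided p-value ≈ 0.2586
Since p ≈ 0.2586 > α = 0.02, fail to reject H0; the data do not provide sufficient evidence against H0.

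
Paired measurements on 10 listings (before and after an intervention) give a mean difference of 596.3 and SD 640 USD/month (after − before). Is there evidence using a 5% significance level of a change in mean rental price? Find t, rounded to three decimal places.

H0: μ_d = 0; H1: μ_d ≠ 0 (paired t-test on the differences, two-sided).
t = d̄/(s_d/√n) = 596.3/(640/√10) = 2.946
df = n − 1 = 9
Two-sided p-value ≈ 0.0163
Since p ≈ 0.0163 < α = 0.05, reject H0; the data support H1.

2.946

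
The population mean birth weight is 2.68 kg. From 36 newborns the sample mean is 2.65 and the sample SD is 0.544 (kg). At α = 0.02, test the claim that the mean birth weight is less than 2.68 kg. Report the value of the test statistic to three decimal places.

H0: μ = 2.68; H1: μ < 2.68 (one-sample t-test, left-tailed).
t = (x̄ − μ₀)/(s/√n) = (2.65 − 2.68)/(0.544/√36) = -0.331
df = n − 1 = 35
p-value = P(T ≤ -0.331) ≈ 0.371
Since p ≈ 0.371 > α = 0.02, fail to reject H0; the evidence is not statistically significant.

-0.331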